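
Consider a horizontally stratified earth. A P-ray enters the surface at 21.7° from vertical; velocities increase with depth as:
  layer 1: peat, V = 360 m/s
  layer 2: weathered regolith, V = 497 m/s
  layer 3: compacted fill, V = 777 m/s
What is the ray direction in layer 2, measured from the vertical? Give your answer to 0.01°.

Snell's law across each interface conserves sin θ / V, so sin θ_2 = V_2·sin θ₁/V₁.
sin θ_2 = 497 × sin 21.7° / 360 = 0.5105.
θ_2 = arcsin 0.5105 = 30.69°.

30.69°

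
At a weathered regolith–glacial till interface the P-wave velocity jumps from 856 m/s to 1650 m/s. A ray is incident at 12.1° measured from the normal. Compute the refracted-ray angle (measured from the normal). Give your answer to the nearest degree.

Snell's law: sin θ₂ = (V₂/V₁)·sin θ₁ = (1650/856)·sin 12.1° = 0.4041.
θ₂ = sin⁻¹(0.4041) = 23.83° (from vertical).

24°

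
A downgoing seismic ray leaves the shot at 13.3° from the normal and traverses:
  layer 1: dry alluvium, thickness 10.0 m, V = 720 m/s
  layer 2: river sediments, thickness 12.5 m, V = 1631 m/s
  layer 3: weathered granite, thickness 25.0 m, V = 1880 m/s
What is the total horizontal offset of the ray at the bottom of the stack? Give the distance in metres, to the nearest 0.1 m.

28.8 m

p = sin θ₁/V₁ = sin 13.3°/720 = 3.1951e-04 s/m is conserved through the stack.
Layer 1: θ = 13.30°; offset = 10.0·tan 13.30° = 2.364 m.
Layer 2: sin θ = p·1631 = 0.5211 → θ = 31.41°; offset = 12.5·tan 31.41° = 7.632 m.
Layer 3: sin θ = p·1880 = 0.6007 → θ = 36.92°; offset = 25.0·tan 36.92° = 18.784 m.
Total horizontal offset = 28.780 m.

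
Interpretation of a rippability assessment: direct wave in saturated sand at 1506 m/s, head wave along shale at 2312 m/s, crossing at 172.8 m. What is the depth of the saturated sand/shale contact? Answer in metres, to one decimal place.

h = (x_cross/2)·√((V₂−V₁)/(V₂+V₁)).
(V₂−V₁)/(V₂+V₁) = (2312−1506)/(2312+1506) = 0.2111; √ = 0.4595.
h = (172.8/2)·0.4595 = 39.70 m.

39.7 m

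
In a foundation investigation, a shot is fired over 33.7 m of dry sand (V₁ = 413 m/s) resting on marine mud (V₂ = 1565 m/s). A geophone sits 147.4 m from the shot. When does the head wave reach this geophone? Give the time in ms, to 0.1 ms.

251.6 ms

t = x/V₂ + 2h·√(V₂²−V₁²)/(V₁V₂).
√(V₂²−V₁²) = √(1565²−413²) = 1509.5 m/s; delay term = 2·33.7·1509.5/(413·1565) = 0.15741 s.
t = 147.4/1565 + 0.15741 = 0.25160 s.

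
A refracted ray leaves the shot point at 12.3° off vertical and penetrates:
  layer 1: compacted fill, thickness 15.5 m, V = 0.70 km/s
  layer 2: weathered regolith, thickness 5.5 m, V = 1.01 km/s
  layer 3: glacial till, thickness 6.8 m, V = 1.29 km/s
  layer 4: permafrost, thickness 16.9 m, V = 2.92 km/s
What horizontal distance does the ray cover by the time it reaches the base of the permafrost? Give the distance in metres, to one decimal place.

40.8 m

p = sin θ₁/V₁ = sin 12.3°/0.70 = 3.0433e-01 s/km is conserved through the stack.
Layer 1: θ = 12.30°; offset = 15.5·tan 12.30° = 3.380 m.
Layer 2: sin θ = p·1.01 = 0.3074 → θ = 17.90°; offset = 5.5·tan 17.90° = 1.777 m.
Layer 3: sin θ = p·1.29 = 0.3926 → θ = 23.12°; offset = 6.8·tan 23.12° = 2.903 m.
Layer 4: sin θ = p·2.92 = 0.8886 → θ = 62.70°; offset = 16.9·tan 62.70° = 32.747 m.
Summing the layer offsets gives 40.806 m.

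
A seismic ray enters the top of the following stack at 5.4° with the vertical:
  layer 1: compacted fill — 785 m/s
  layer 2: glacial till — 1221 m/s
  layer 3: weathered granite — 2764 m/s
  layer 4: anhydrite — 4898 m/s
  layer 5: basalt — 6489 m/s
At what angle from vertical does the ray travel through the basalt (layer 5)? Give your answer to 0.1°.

Snell's law across each interface conserves sin θ / V, so sin θ_5 = V_5·sin θ₁/V₁.
sin θ_5 = 6489 × sin 5.4° / 785 = 0.7779.
θ_5 = 51.07° from the vertical.

51.1°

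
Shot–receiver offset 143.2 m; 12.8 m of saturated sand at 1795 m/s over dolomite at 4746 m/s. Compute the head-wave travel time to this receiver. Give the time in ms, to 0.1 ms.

43.4 ms

θ_c = arcsin(V₁/V₂) = arcsin(1795/4746) = 22.22°, cos θ_c = 0.9257.
Intercept time tᵢ = 2h cos θ_c / V₁ = 2·12.8·0.9257/1795 = 0.01320 s.
t = x/V₂ + tᵢ = 143.2/4746 + 0.01320 = 0.04338 s.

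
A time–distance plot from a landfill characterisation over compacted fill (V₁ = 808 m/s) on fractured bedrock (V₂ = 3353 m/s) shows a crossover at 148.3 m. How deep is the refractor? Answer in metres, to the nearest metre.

58 m

x_cross = 2h·√((V₂+V₁)/(V₂−V₁)) → h = x_cross / (2·√((V₂+V₁)/(V₂−V₁))).
√((V₂+V₁)/(V₂−V₁)) = √((3353+808)/(3353−808)) = 1.2787.
h = 148.3 / (2·1.2787) = 57.99 m.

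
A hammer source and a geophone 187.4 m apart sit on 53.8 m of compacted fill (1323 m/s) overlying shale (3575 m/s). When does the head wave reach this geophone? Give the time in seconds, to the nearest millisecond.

0.128 s

t = x/V₂ + 2h·√(V₂²−V₁²)/(V₁V₂).
√(V₂²−V₁²) = √(3575²−1323²) = 3321.2 m/s; delay term = 2·53.8·3321.2/(1323·3575) = 0.07556 s.
t = 187.4/3575 + 0.07556 = 0.12798 s.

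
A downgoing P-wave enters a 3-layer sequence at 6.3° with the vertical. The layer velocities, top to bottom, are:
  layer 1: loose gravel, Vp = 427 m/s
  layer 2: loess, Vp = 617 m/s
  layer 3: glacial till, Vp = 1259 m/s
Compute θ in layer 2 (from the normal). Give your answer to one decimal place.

9.1°

Snell's law across each interface conserves sin θ / V, so sin θ_2 = V_2·sin θ₁/V₁.
sin θ_2 = 617 × sin 6.3° / 427 = 0.1586.
θ_2 = arcsin 0.1586 = 9.12°.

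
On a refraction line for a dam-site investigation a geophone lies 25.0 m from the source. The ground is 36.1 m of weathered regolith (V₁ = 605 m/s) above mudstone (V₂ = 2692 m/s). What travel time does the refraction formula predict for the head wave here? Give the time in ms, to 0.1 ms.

125.6 ms

t = x/V₂ + 2h·√(V₂²−V₁²)/(V₁V₂).
√(V₂²−V₁²) = √(2692²−605²) = 2623.1 m/s; delay term = 2·36.1·2623.1/(605·2692) = 0.11629 s.
t = 25.0/2692 + 0.11629 = 0.12557 s.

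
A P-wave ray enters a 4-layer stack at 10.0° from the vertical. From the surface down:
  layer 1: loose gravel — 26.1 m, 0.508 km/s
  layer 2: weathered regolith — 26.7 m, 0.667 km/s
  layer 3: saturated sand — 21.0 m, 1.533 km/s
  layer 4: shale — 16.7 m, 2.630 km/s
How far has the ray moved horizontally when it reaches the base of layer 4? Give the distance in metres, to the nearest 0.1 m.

Apply Snell's law at each interface; in layer i the horizontal offset is hᵢ·tan θᵢ.
Layer 1: θ = 10.00°; offset = 26.1·tan 10.00° = 4.602 m.
Layer 2: sin θ = 0.667·sin 10.0°/0.508 = 0.2280, θ = 13.18°; offset = 26.7·tan 13.18° = 6.252 m.
Layer 3: sin θ = 1.533·sin 10.0°/0.508 = 0.5240, θ = 31.60°; offset = 21.0·tan 31.60° = 12.920 m.
Layer 4: sin θ = 2.630·sin 10.0°/0.508 = 0.8990, θ = 64.03°; offset = 16.7·tan 64.03° = 34.282 m.
Summing the layer offsets gives 58.057 m.

58.1 m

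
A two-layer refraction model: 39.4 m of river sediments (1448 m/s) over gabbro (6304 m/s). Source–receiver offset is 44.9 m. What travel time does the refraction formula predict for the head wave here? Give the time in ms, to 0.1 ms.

60.1 ms

θ_c = arcsin(V₁/V₂) = arcsin(1448/6304) = 13.28°, cos θ_c = 0.9733.
Intercept time tᵢ = 2h cos θ_c / V₁ = 2·39.4·0.9733/1448 = 0.05296 s.
t = x/V₂ + tᵢ = 44.9/6304 + 0.05296 = 0.06009 s.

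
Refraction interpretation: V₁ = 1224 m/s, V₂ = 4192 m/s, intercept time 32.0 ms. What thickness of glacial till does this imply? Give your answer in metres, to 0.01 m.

h = tᵢ·V₁·V₂ / (2·√(V₂²−V₁²)).
√(V₂²−V₁²) = √(4192² − 1224²) = 4009.3 m/s.
h = 0.032 s × 1224 × 4192 / (2 × 4009.3) = 20.48 m.

20.48 m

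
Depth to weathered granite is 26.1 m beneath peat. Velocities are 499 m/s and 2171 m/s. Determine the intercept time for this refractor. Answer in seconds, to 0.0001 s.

θ_c = arcsin(V₁/V₂) = arcsin(499/2171) = 13.29°; cos θ_c = 0.9732.
tᵢ = 2h·cos θ_c / V₁ = 2·26.1·0.9732 / 499 = 0.10181 s.

0.1018 s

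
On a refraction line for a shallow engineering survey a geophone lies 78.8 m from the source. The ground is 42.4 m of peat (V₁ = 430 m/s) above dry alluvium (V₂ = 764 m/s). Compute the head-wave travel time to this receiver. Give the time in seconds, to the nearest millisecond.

0.266 s

t = x/V₂ + 2h·√(V₂²−V₁²)/(V₁V₂).
√(V₂²−V₁²) = √(764²−430²) = 631.5 m/s; delay term = 2·42.4·631.5/(430·764) = 0.16301 s.
t = 78.8/764 + 0.16301 = 0.26615 s.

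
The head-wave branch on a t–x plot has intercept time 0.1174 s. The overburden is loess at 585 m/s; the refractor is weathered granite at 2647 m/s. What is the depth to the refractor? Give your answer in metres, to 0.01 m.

35.21 m

h = tᵢ·V₁·V₂ / (2·√(V₂²−V₁²)).
√(V₂²−V₁²) = √(2647² − 585²) = 2581.5 m/s.
h = 0.1174 s × 585 × 2647 / (2 × 2581.5) = 35.21 m.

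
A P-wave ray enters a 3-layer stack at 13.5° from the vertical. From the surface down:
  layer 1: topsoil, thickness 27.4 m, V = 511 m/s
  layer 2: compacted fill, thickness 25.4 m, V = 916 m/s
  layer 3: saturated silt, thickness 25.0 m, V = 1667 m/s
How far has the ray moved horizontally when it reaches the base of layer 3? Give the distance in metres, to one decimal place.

Apply Snell's law at each interface; in layer i the horizontal offset is hᵢ·tan θᵢ.
Layer 1: θ = 13.50°; offset = 27.4·tan 13.50° = 6.578 m.
Layer 2: sin θ = 916·sin 13.5°/511 = 0.4185, θ = 24.74°; offset = 25.4·tan 24.74° = 11.703 m.
Layer 3: sin θ = 1667·sin 13.5°/511 = 0.7616, θ = 49.60°; offset = 25.0·tan 49.60° = 29.376 m.
Total horizontal offset = 47.657 m.

47.7 m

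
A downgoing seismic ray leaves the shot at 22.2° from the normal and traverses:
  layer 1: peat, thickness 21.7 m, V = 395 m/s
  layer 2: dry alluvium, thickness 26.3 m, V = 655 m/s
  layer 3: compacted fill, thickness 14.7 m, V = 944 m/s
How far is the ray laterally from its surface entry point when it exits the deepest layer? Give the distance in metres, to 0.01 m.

Ray parameter p = sin 22.2° / 395 m/s = 9.5656e-04 s/m.
Layer 1: θ = 22.20°; offset = 21.7·tan 22.20° = 8.8556 m.
Layer 2: sin θ = p·655 = 0.6265 → θ = 38.80°; offset = 26.3·tan 38.80° = 21.1425 m.
Layer 3: sin θ = p·944 = 0.9030 → θ = 64.55°; offset = 14.7·tan 64.55° = 30.8943 m.
Summing the layer offsets gives 60.8924 m.

60.89 m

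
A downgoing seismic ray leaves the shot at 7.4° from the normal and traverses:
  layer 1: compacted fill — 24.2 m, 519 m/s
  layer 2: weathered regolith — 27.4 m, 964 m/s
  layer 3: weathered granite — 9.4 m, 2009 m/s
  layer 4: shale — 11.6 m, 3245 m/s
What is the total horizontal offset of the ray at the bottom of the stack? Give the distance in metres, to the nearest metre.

31 m

Ray parameter p = sin 7.4° / 519 m/s = 2.4816e-04 s/m.
Layer 1: θ = 7.40°; offset = 24.2·tan 7.40° = 3.143 m.
Layer 2: sin θ = p·964 = 0.2392 → θ = 13.84°; offset = 27.4·tan 13.84° = 6.751 m.
Layer 3: sin θ = p·2009 = 0.4986 → θ = 29.90°; offset = 9.4·tan 29.90° = 5.406 m.
Layer 4: sin θ = p·3245 = 0.8053 → θ = 53.64°; offset = 11.6·tan 53.64° = 15.755 m.
Total horizontal offset = 31.056 m.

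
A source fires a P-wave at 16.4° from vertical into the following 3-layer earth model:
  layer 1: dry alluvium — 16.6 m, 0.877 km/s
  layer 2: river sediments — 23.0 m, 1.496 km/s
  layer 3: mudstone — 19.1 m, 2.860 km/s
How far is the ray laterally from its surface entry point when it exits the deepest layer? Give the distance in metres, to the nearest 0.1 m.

Apply Snell's law at each interface; in layer i the horizontal offset is hᵢ·tan θᵢ.
Layer 1: θ = 16.40°; offset = 16.6·tan 16.40° = 4.886 m.
Layer 2: sin θ = 1.496·sin 16.4°/0.877 = 0.4816, θ = 28.79°; offset = 23.0·tan 28.79° = 12.640 m.
Layer 3: sin θ = 2.860·sin 16.4°/0.877 = 0.9207, θ = 67.04°; offset = 19.1·tan 67.04° = 45.075 m.
Summing the layer offsets gives 62.601 m.

62.6 m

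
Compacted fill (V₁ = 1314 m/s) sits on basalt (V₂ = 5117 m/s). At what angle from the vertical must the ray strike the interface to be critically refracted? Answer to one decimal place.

14.9°

Critical incidence: sin θ_c = V₁/V₂ = 1314/5117 = 0.2568.
θ_c = arcsin 0.2568 = 14.88°.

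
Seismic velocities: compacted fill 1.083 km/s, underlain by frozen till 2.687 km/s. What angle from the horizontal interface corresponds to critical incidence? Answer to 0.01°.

66.23°

At critical incidence the refracted ray runs along the interface (θ₂ = 90°), so sin θ_c = V₁/V₂.
θ_c = arcsin(1.083/2.687) = arcsin 0.4031 = 23.77°.
Measured from the interface: 90° − 23.77° = 66.23°.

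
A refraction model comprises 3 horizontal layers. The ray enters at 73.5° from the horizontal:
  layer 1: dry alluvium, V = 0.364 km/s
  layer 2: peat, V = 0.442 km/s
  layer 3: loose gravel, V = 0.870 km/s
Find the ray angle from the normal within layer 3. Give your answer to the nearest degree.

43°

From the normal: θ₁ = 90° − 73.5° = 16.5°.
Ray parameter p = sin 16.5° / 0.364 = 7.8026e-01 s/km.
sin θ_3 = p·V_3 = 7.8026e-01 × 0.870 = 0.6788.
θ_3 = 42.75° from the vertical.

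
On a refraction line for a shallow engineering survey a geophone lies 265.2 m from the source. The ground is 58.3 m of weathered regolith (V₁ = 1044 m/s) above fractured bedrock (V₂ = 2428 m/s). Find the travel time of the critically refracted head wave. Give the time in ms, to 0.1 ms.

θ_c = arcsin(V₁/V₂) = arcsin(1044/2428) = 25.47°, cos θ_c = 0.9028.
Intercept time tᵢ = 2h cos θ_c / V₁ = 2·58.3·0.9028/1044 = 0.10083 s.
t = x/V₂ + tᵢ = 265.2/2428 + 0.10083 = 0.21006 s.

210.1 ms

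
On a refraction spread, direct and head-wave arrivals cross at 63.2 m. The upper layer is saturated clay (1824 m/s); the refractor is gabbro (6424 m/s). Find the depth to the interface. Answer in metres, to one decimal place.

23.6 m

x_cross = 2h·√((V₂+V₁)/(V₂−V₁)) → h = x_cross / (2·√((V₂+V₁)/(V₂−V₁))).
√((V₂+V₁)/(V₂−V₁)) = √((6424+1824)/(6424−1824)) = 1.3390.
h = 63.2 / (2·1.3390) = 23.60 m.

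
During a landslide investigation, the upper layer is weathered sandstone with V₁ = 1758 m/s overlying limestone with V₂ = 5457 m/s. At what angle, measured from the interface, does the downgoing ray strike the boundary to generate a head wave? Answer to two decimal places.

At critical incidence the refracted ray runs along the interface (θ₂ = 90°), so sin θ_c = V₁/V₂.
θ_c = arcsin(1758/5457) = arcsin 0.3222 = 18.79°.
Measured from the interface: 90° − 18.79° = 71.21°.

71.21°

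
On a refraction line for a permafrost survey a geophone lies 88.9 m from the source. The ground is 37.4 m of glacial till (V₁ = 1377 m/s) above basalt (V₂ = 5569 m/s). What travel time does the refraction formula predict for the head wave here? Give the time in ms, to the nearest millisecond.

θ_c = arcsin(V₁/V₂) = arcsin(1377/5569) = 14.32°, cos θ_c = 0.9689.
Intercept time tᵢ = 2h cos θ_c / V₁ = 2·37.4·0.9689/1377 = 0.05263 s.
t = x/V₂ + tᵢ = 88.9/5569 + 0.05263 = 0.06860 s.

69 ms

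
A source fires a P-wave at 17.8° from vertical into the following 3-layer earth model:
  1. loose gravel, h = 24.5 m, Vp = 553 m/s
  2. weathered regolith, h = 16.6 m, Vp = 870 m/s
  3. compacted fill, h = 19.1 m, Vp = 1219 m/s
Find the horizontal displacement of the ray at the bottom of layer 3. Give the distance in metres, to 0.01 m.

Apply Snell's law at each interface; in layer i the horizontal offset is hᵢ·tan θᵢ.
Layer 1: θ = 17.80°; offset = 24.5·tan 17.80° = 7.8661 m.
Layer 2: sin θ = 870·sin 17.8°/553 = 0.4809, θ = 28.75°; offset = 16.6·tan 28.75° = 9.1057 m.
Layer 3: sin θ = 1219·sin 17.8°/553 = 0.6739, θ = 42.37°; offset = 19.1·tan 42.37° = 17.4196 m.
Summing the layer offsets gives 34.3913 m.

34.39 m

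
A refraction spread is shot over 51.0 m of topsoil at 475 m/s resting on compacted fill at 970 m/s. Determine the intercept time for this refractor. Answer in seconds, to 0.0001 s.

0.1872 s

θ_c = arcsin(V₁/V₂) = arcsin(475/970) = 29.32°; cos θ_c = 0.8719.
tᵢ = 2h·cos θ_c / V₁ = 2·51.0·0.8719 / 475 = 0.18723 s.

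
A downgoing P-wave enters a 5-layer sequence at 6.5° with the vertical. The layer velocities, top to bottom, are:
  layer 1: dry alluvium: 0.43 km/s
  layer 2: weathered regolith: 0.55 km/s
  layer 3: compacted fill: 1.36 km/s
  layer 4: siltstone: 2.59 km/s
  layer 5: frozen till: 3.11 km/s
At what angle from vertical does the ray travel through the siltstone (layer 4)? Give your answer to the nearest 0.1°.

43.0°

Snell's law across each interface conserves sin θ / V, so sin θ_4 = V_4·sin θ₁/V₁.
sin θ_4 = 2.59 × sin 6.5° / 0.43 = 0.6819.
θ_4 = 42.99° from the vertical.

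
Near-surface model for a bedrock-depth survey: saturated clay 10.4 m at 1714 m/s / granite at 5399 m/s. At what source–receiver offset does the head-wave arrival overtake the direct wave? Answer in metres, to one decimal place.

28.9 m

θ_c = arcsin(1714/5399) = 18.51°, so cos θ_c = 0.9483 and tᵢ = 2h cos θ_c/V₁ = 0.0115 s.
At crossover x/V₁ = x/V₂ + tᵢ ⇒ x = tᵢ/(1/V₁ − 1/V₂) = 0.01151/(5.8343e-04 − 1.8522e-04) = 28.90 m.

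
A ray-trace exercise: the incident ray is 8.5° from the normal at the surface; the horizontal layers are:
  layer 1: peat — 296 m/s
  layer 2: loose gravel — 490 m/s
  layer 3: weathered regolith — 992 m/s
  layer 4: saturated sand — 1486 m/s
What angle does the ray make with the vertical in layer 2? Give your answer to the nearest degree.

14°

Snell's law across each interface conserves sin θ / V, so sin θ_2 = V_2·sin θ₁/V₁.
sin θ_2 = 490 × sin 8.5° / 296 = 0.2447.
θ_2 = arcsin 0.2447 = 14.16°.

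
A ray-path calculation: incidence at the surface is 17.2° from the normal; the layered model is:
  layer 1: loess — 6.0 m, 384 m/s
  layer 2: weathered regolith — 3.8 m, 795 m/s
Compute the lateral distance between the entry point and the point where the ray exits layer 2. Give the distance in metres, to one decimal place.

4.8 m

p = sin θ₁/V₁ = sin 17.2°/384 = 7.7007e-04 s/m is conserved through the stack.
Layer 1: θ = 17.20°; offset = 6.0·tan 17.20° = 1.857 m.
Layer 2: sin θ = p·795 = 0.6122 → θ = 37.75°; offset = 3.8·tan 37.75° = 2.942 m.
Summing the layer offsets gives 4.800 m.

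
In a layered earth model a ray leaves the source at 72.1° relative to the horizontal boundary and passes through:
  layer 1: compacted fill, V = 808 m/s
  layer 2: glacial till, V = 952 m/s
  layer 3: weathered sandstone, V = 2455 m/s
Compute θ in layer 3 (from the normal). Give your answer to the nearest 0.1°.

69.0°

From the normal: θ₁ = 90° − 72.1° = 17.9°.
Ray parameter p = sin 17.9° / 808 = 3.8039e-04 s/m.
sin θ_3 = p·V_3 = 3.8039e-04 × 2455 = 0.9339.
θ_3 = 69.05° from the vertical.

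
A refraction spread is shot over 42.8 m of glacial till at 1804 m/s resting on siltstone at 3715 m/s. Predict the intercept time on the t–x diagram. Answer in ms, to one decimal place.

41.5 ms

tᵢ = 2h·√(V₂²−V₁²)/(V₁V₂).
√(V₂²−V₁²) = √(3715²−1804²) = 3247.6 m/s.
tᵢ = 2·42.8·3247.6/(1804·3715) = 0.04148 s.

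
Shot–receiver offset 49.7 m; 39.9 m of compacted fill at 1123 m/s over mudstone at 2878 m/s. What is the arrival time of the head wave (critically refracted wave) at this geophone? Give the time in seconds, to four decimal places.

0.0827 s

t = x/V₂ + 2h·√(V₂²−V₁²)/(V₁V₂).
√(V₂²−V₁²) = √(2878²−1123²) = 2649.9 m/s; delay term = 2·39.9·2649.9/(1123·2878) = 0.06543 s.
t = 49.7/2878 + 0.06543 = 0.08270 s.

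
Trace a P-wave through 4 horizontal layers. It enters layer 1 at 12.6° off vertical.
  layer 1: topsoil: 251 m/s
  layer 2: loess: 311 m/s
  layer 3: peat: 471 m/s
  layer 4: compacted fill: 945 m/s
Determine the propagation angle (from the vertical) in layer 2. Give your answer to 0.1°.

15.7°

Snell's law across each interface conserves sin θ / V, so sin θ_2 = V_2·sin θ₁/V₁.
sin θ_2 = 311 × sin 12.6° / 251 = 0.2703.
θ_2 = arcsin 0.2703 = 15.68°.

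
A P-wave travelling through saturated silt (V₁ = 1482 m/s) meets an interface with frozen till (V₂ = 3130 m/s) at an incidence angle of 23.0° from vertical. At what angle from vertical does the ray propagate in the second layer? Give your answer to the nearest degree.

56°

sin θ₁/V₁ = sin θ₂/V₂ ⇒ sin θ₂ = 3130·sin 23.0°/1482 = 3130·0.3907/1482 = 0.8252.
θ₂ = arcsin 0.8252 = 55.61° from the normal.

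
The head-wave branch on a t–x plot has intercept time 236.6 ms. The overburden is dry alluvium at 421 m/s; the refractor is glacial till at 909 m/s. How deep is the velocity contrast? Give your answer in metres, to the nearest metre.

56 m

θ_c = arcsin(421/909) = 27.59°; cos θ_c = 0.8863.
tᵢ = 2h cos θ_c/V₁ ⇒ h = tᵢ·V₁/(2 cos θ_c) = 0.2366·421/(2·0.8863) = 56.19 m.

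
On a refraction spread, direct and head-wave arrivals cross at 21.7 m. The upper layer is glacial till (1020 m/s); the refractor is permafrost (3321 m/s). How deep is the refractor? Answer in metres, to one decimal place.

7.9 m

h = (x_cross/2)·√((V₂−V₁)/(V₂+V₁)).
(V₂−V₁)/(V₂+V₁) = (3321−1020)/(3321+1020) = 0.5301; √ = 0.7281.
h = (21.7/2)·0.7281 = 7.90 m.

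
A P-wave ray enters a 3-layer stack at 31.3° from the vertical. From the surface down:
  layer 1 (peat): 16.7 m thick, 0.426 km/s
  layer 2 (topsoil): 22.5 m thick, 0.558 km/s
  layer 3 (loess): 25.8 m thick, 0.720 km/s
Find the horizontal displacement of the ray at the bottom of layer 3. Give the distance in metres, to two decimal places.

78.39 m

Apply Snell's law at each interface; in layer i the horizontal offset is hᵢ·tan θᵢ.
Layer 1: θ = 31.30°; offset = 16.7·tan 31.30° = 10.1538 m.
Layer 2: sin θ = 0.558·sin 31.3°/0.426 = 0.6805, θ = 42.88°; offset = 22.5·tan 42.88° = 20.8955 m.
Layer 3: sin θ = 0.720·sin 31.3°/0.426 = 0.8781, θ = 61.41°; offset = 25.8·tan 61.41° = 47.3388 m.
Total horizontal offset = 78.3880 m.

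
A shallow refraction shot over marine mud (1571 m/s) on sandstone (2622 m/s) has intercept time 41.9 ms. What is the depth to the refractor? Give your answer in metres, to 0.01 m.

θ_c = arcsin(1571/2622) = 36.81°; cos θ_c = 0.8006.
tᵢ = 2h cos θ_c/V₁ ⇒ h = tᵢ·V₁/(2 cos θ_c) = 0.0419·1571/(2·0.8006) = 41.11 m.

41.11 m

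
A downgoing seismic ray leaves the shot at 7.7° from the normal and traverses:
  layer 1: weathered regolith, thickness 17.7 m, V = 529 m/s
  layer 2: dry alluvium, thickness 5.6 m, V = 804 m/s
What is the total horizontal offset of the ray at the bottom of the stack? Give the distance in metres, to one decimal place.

3.6 m

Ray parameter p = sin 7.7° / 529 m/s = 2.5328e-04 s/m.
Layer 1: θ = 7.70°; offset = 17.7·tan 7.70° = 2.393 m.
Layer 2: sin θ = p·804 = 0.2036 → θ = 11.75°; offset = 5.6·tan 11.75° = 1.165 m.
Summing the layer offsets gives 3.558 m.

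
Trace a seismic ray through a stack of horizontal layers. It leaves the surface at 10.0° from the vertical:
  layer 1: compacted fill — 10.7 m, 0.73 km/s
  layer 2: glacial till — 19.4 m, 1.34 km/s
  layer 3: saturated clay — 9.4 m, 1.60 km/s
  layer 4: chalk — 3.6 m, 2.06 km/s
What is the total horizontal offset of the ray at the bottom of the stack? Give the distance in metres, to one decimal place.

14.3 m

p = sin θ₁/V₁ = sin 10.0°/0.73 = 2.3787e-01 s/km is conserved through the stack.
Layer 1: θ = 10.00°; offset = 10.7·tan 10.00° = 1.887 m.
Layer 2: sin θ = p·1.34 = 0.3188 → θ = 18.59°; offset = 19.4·tan 18.59° = 6.524 m.
Layer 3: sin θ = p·1.60 = 0.3806 → θ = 22.37°; offset = 9.4·tan 22.37° = 3.869 m.
Layer 4: sin θ = p·2.06 = 0.4900 → θ = 29.34°; offset = 3.6·tan 29.34° = 2.024 m.
Σ offsets = 14.303 m.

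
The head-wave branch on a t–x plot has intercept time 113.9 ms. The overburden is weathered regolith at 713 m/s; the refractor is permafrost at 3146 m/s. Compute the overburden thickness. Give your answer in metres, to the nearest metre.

θ_c = arcsin(713/3146) = 13.10°; cos θ_c = 0.9740.
tᵢ = 2h cos θ_c/V₁ ⇒ h = tᵢ·V₁/(2 cos θ_c) = 0.1139·713/(2·0.9740) = 41.69 m.

42 m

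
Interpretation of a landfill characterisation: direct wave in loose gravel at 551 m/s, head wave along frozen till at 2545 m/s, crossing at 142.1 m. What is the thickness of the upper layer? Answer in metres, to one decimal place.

x_cross = 2h·√((V₂+V₁)/(V₂−V₁)) → h = x_cross / (2·√((V₂+V₁)/(V₂−V₁))).
√((V₂+V₁)/(V₂−V₁)) = √((2545+551)/(2545−551)) = 1.2461.
h = 142.1 / (2·1.2461) = 57.02 m.

57.0 m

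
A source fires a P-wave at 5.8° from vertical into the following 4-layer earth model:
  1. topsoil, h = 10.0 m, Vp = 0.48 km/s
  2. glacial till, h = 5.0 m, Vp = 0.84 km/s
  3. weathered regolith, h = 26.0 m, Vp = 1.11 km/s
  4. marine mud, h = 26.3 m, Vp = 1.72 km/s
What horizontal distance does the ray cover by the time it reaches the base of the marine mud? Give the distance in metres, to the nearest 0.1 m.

Apply Snell's law at each interface; in layer i the horizontal offset is hᵢ·tan θᵢ.
Layer 1: θ = 5.80°; offset = 10.0·tan 5.80° = 1.016 m.
Layer 2: sin θ = 0.84·sin 5.8°/0.48 = 0.1768, θ = 10.19°; offset = 5.0·tan 10.19° = 0.898 m.
Layer 3: sin θ = 1.11·sin 5.8°/0.48 = 0.2337, θ = 13.51°; offset = 26.0·tan 13.51° = 6.249 m.
Layer 4: sin θ = 1.72·sin 5.8°/0.48 = 0.3621, θ = 21.23°; offset = 26.3·tan 21.23° = 10.217 m.
Summing the layer offsets gives 18.380 m.

18.4 m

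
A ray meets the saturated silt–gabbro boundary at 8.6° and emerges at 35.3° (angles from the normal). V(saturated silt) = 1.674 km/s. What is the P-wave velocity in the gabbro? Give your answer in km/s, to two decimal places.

6.47 km/s

Snell's law: sin 8.6°/V₁ = sin 35.3°/V₂.
V₂ = V₁·sin 35.3°/sin 8.6° = 1.674 × 3.8644 = 6.47 km/s.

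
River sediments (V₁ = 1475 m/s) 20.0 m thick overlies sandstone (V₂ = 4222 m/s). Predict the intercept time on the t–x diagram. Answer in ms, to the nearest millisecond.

25 ms

θ_c = arcsin(V₁/V₂) = arcsin(1475/4222) = 20.45°; cos θ_c = 0.9370.
tᵢ = 2h·cos θ_c / V₁ = 2·20.0·0.9370 / 1475 = 0.02541 s.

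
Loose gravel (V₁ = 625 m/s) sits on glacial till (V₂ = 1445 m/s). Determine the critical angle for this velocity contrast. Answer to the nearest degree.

26°

At critical incidence the refracted ray runs along the interface (θ₂ = 90°), so sin θ_c = V₁/V₂.
θ_c = arcsin(625/1445) = arcsin 0.4325 = 25.63°.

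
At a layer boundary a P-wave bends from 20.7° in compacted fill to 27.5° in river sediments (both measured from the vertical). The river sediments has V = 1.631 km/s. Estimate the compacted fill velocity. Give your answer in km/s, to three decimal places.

1.249 km/s

sin 20.7° = 0.3535; sin 27.5° = 0.4617.
V₁ = V₂·(sin θ₁/sin θ₂) = 1.631·(0.3535/0.4617) = 1.249 km/s.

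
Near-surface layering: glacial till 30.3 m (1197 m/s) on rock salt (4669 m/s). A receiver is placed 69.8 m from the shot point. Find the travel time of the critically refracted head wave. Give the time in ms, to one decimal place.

t = x/V₂ + 2h·√(V₂²−V₁²)/(V₁V₂).
√(V₂²−V₁²) = √(4669²−1197²) = 4513.0 m/s; delay term = 2·30.3·4513.0/(1197·4669) = 0.04893 s.
t = 69.8/4669 + 0.04893 = 0.06388 s.

63.9 ms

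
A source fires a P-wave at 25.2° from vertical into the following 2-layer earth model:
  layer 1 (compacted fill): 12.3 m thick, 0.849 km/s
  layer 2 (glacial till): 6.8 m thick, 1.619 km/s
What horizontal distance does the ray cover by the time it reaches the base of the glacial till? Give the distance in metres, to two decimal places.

15.25 m

Apply Snell's law at each interface; in layer i the horizontal offset is hᵢ·tan θᵢ.
Layer 1: θ = 25.20°; offset = 12.3·tan 25.20° = 5.7879 m.
Layer 2: sin θ = 1.619·sin 25.2°/0.849 = 0.8119, θ = 54.29°; offset = 6.8·tan 54.29° = 9.4583 m.
Total horizontal offset = 15.2462 m.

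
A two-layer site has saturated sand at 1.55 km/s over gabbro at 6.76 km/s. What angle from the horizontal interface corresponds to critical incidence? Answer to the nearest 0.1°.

76.7°

At critical incidence the refracted ray runs along the interface (θ₂ = 90°), so sin θ_c = V₁/V₂.
θ_c = arcsin(1.55/6.76) = arcsin 0.2293 = 13.26°.
Measured from the interface: 90° − 13.26° = 76.74°.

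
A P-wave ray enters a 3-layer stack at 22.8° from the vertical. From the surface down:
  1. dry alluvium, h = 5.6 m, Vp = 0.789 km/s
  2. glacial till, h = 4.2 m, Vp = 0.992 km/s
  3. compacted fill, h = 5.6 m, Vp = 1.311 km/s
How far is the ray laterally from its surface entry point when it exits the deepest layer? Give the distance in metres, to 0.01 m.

9.41 m

Ray parameter p = sin 22.8° / 0.789 km/s = 4.9115e-01 s/km.
Layer 1: θ = 22.80°; offset = 5.6·tan 22.80° = 2.3540 m.
Layer 2: sin θ = p·0.992 = 0.4872 → θ = 29.16°; offset = 4.2·tan 29.16° = 2.3433 m.
Layer 3: sin θ = p·1.311 = 0.6439 → θ = 40.08°; offset = 5.6·tan 40.08° = 4.7128 m.
Total horizontal offset = 9.4101 m.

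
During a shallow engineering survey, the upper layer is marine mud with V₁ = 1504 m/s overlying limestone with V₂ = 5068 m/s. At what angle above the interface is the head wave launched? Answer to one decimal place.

72.7°

Critical incidence: sin θ_c = V₁/V₂ = 1504/5068 = 0.2968.
θ_c = arcsin 0.2968 = 17.26°.
Measured from the interface: 90° − 17.26° = 72.74°.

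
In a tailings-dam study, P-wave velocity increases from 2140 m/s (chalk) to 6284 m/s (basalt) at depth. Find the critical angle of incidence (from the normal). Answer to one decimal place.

At critical incidence the refracted ray runs along the interface (θ₂ = 90°), so sin θ_c = V₁/V₂.
θ_c = arcsin(2140/6284) = arcsin 0.3405 = 19.91°.

19.9°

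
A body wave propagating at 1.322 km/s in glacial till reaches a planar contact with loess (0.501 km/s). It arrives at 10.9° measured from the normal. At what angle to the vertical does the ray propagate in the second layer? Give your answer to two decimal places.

4.11°

sin θ₁/V₁ = sin θ₂/V₂ ⇒ sin θ₂ = 0.501·sin 10.9°/1.322 = 0.501·0.1891/1.322 = 0.0717.
θ₂ = sin⁻¹(0.0717) = 4.11° (from vertical).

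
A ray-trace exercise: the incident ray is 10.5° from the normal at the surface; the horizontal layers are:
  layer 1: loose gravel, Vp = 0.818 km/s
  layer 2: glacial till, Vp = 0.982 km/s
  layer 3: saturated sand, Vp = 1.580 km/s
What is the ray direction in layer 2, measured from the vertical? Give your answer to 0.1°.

12.6°

Snell's law across each interface conserves sin θ / V, so sin θ_2 = V_2·sin θ₁/V₁.
sin θ_2 = 0.982 × sin 10.5° / 0.818 = 0.2188.
θ_2 = arcsin 0.2188 = 12.64°.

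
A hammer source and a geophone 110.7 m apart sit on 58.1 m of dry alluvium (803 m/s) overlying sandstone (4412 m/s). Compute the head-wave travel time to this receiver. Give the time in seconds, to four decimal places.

θ_c = arcsin(V₁/V₂) = arcsin(803/4412) = 10.49°, cos θ_c = 0.9833.
Intercept time tᵢ = 2h cos θ_c / V₁ = 2·58.1·0.9833/803 = 0.14229 s.
t = x/V₂ + tᵢ = 110.7/4412 + 0.14229 = 0.16738 s.

0.1674 s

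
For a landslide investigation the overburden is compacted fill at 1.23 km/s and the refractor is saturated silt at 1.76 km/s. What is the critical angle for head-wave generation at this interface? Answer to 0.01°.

44.34°

At critical incidence the refracted ray runs along the interface (θ₂ = 90°), so sin θ_c = V₁/V₂.
θ_c = arcsin(1.23/1.76) = arcsin 0.6989 = 44.34°.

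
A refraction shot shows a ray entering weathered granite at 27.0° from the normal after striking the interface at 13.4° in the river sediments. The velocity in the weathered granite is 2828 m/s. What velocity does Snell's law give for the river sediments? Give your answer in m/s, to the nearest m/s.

1444 m/s

sin 13.4° = 0.2317; sin 27.0° = 0.4540.
V₁ = V₂·(sin θ₁/sin θ₂) = 2828·(0.2317/0.4540) = 1443.61 m/s.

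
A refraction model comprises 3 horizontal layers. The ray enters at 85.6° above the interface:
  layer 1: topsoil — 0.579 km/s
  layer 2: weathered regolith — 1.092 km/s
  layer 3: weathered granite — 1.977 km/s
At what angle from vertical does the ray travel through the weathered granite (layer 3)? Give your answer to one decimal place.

From the normal: θ₁ = 90° − 85.6° = 4.4°.
Ray parameter p = sin 4.4° / 0.579 = 1.3250e-01 s/km.
sin θ_3 = p·V_3 = 1.3250e-01 × 1.977 = 0.2620.
θ_3 = arcsin 0.2620 = 15.19°.

15.2°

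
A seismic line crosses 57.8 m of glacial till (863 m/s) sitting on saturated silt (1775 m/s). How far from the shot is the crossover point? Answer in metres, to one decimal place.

196.6 m

θ_c = arcsin(863/1775) = 29.09°, so cos θ_c = 0.8738 and tᵢ = 2h cos θ_c/V₁ = 0.1171 s.
At crossover x/V₁ = x/V₂ + tᵢ ⇒ x = tᵢ/(1/V₁ − 1/V₂) = 0.11705/(1.1587e-03 − 5.6338e-04) = 196.61 m.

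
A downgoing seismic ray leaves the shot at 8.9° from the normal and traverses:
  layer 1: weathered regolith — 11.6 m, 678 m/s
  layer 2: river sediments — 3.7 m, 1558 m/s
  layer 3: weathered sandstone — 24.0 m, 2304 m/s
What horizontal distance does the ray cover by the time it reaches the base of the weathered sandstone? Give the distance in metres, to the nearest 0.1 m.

18.1 m

p = sin θ₁/V₁ = sin 8.9°/678 = 2.2819e-04 s/m is conserved through the stack.
Layer 1: θ = 8.90°; offset = 11.6·tan 8.90° = 1.817 m.
Layer 2: sin θ = p·1558 = 0.3555 → θ = 20.82°; offset = 3.7·tan 20.82° = 1.407 m.
Layer 3: sin θ = p·2304 = 0.5257 → θ = 31.72°; offset = 24.0·tan 31.72° = 14.833 m.
Σ offsets = 18.057 m.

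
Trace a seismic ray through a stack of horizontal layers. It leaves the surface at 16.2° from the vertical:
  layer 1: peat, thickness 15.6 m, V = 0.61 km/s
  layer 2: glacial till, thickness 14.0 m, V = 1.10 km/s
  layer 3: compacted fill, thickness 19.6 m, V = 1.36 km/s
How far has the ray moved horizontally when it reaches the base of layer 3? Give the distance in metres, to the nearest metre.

28 m

p = sin θ₁/V₁ = sin 16.2°/0.61 = 4.5736e-01 s/km is conserved through the stack.
Layer 1: θ = 16.20°; offset = 15.6·tan 16.20° = 4.532 m.
Layer 2: sin θ = p·1.10 = 0.5031 → θ = 30.21°; offset = 14.0·tan 30.21° = 8.150 m.
Layer 3: sin θ = p·1.36 = 0.6220 → θ = 38.46°; offset = 19.6·tan 38.46° = 15.570 m.
Σ offsets = 28.252 m.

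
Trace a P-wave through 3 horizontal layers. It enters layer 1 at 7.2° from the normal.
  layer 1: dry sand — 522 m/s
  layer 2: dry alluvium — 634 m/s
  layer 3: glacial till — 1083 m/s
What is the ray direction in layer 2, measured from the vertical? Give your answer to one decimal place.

Ray parameter p = sin 7.2° / 522 = 2.4010e-04 s/m.
sin θ_2 = p·V_2 = 2.4010e-04 × 634 = 0.1522.
θ_2 = 8.76° from the vertical.

8.8°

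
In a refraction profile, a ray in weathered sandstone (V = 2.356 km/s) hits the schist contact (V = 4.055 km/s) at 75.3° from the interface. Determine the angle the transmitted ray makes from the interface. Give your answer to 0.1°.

Convert to the normal: θ₁ = 90° − 75.3° = 14.7°.
sin θ₁/V₁ = sin θ₂/V₂ ⇒ sin θ₂ = 4.055·sin 14.7°/2.356 = 4.055·0.2538/2.356 = 0.4368.
θ₂ = sin⁻¹(0.4368) = 25.90° (from vertical).
From the interface: 90° − 25.90° = 64.10°.

64.1°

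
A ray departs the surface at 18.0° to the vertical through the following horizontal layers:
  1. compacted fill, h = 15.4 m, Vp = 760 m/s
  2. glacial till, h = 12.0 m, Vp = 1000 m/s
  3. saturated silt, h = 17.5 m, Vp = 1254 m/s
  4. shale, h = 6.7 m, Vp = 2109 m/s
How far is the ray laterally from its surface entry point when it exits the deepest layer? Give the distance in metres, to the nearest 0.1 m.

31.9 m

Ray parameter p = sin 18.0° / 760 m/s = 4.0660e-04 s/m.
Layer 1: θ = 18.00°; offset = 15.4·tan 18.00° = 5.004 m.
Layer 2: sin θ = p·1000 = 0.4066 → θ = 23.99°; offset = 12.0·tan 23.99° = 5.341 m.
Layer 3: sin θ = p·1254 = 0.5099 → θ = 30.66°; offset = 17.5·tan 30.66° = 10.372 m.
Layer 4: sin θ = p·2109 = 0.8575 → θ = 59.04°; offset = 6.7·tan 59.04° = 11.168 m.
Σ offsets = 31.885 m.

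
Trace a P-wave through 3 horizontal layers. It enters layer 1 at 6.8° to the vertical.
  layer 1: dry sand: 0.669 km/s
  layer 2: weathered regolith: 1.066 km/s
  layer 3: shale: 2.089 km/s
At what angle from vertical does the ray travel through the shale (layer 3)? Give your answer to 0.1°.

Ray parameter p = sin 6.8° / 0.669 = 1.7699e-01 s/km.
sin θ_3 = p·V_3 = 1.7699e-01 × 2.089 = 0.3697.
θ_3 = arcsin 0.3697 = 21.70°.

21.7°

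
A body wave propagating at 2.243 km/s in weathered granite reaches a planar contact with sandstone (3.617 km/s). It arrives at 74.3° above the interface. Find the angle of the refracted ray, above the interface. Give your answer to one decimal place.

64.1°

Convert to the normal: θ₁ = 90° − 74.3° = 15.7°.
Snell's law: sin θ₂ = (V₂/V₁)·sin θ₁ = (3.617/2.243)·sin 15.7° = 0.4364.
θ₂ = sin⁻¹(0.4364) = 25.87° (from vertical).
From the interface: 90° − 25.87° = 64.13°.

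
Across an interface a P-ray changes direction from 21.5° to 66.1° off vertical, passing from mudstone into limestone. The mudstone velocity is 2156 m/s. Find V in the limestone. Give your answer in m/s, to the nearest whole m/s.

5378 m/s

sin 21.5° = 0.3665; sin 66.1° = 0.9143.
V₂ = V₁·(sin θ₂/sin θ₁) = 2156·(0.9143/0.3665) = 5378.24 m/s.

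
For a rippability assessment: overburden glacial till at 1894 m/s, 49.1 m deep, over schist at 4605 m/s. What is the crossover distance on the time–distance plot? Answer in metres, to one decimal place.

152.0 m

θ_c = arcsin(1894/4605) = 24.29°, so cos θ_c = 0.9115 and tᵢ = 2h cos θ_c/V₁ = 0.0473 s.
At crossover x/V₁ = x/V₂ + tᵢ ⇒ x = tᵢ/(1/V₁ − 1/V₂) = 0.04726/(5.2798e-04 − 2.1716e-04) = 152.04 m.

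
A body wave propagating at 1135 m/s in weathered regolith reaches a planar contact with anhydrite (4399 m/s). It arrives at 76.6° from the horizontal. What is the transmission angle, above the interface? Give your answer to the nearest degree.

26°

Angle from the normal: 90° − 76.6° = 13.4°.
Snell's law: sin θ₂ = (V₂/V₁)·sin θ₁ = (4399/1135)·sin 13.4° = 0.8982.
θ₂ = arcsin 0.8982 = 63.92° from the normal.
From the interface: 90° − 63.92° = 26.08°.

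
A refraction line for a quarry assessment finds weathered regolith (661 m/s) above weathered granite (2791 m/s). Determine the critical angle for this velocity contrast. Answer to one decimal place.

At critical incidence the refracted ray runs along the interface (θ₂ = 90°), so sin θ_c = V₁/V₂.
θ_c = arcsin(661/2791) = arcsin 0.2368 = 13.70°.

13.7°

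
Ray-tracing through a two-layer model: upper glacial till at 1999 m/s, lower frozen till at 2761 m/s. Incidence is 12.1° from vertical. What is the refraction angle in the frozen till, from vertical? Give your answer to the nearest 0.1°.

Snell's law: sin θ₂ = (V₂/V₁)·sin θ₁ = (2761/1999)·sin 12.1° = 0.2895.
θ₂ = sin⁻¹(0.2895) = 16.83° (from vertical).

16.8°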